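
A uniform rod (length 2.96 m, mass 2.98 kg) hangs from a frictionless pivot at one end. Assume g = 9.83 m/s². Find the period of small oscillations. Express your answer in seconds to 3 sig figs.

For a physical pendulum T = 2π√(I/(mgd)), with d = 1.480 m from pivot to centre of mass.
I_cm = mL²/12 = 2.98 × 2.96²/12 = 2.176 kg·m²; I = I_cm + md² = 2.176 + 2.98 × 1.480² = 8.703 kg·m².
T = 2π√(8.703/(2.98 × 9.83 × 1.480)) = 2.82 s.

2.82 s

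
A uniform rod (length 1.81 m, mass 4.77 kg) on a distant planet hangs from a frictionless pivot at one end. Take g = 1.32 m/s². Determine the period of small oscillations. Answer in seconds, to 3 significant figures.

For a physical pendulum T = 2π√(I/(mgd)), with d = 0.9050 m from pivot to centre of mass.
I_cm = mL²/12 = 4.77 × 1.81²/12 = 1.302 kg·m²; I = I_cm + md² = 1.302 + 4.77 × 0.9050² = 5.209 kg·m².
T = 2π√(5.209/(4.77 × 1.32 × 0.9050)) = 6.01 s.

6.01 s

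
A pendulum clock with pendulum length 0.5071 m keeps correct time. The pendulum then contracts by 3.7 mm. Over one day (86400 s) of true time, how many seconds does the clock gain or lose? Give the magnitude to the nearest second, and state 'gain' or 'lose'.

T ∝ √L, so T'/T = √(0.50340/0.5071) = 0.996345.
In 86400 s of true time the clock registers 86400/0.996345 = 86716.9 s, so it gains 317 s.

gain 317 s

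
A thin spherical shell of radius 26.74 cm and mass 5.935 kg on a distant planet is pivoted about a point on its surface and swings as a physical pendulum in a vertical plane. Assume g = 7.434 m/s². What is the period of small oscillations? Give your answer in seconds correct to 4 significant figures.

I_cm = (2/3)mr² = 0.28291 kg·m². The pivot is at distance d = 0.2674 m from the centre of mass.
By the parallel-axis theorem, I = I_cm + md² = 0.28291 + 0.42437 = 0.70728 kg·m².
T = 2π√(I/(mgd)) = 2π√(0.70728/(5.935 × 7.434 × 0.2674)) = 1.538 s.

1.538 s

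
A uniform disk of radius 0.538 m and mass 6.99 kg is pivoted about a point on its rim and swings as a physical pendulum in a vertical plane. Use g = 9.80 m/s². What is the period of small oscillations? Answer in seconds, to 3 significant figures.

1.80 s

I_cm = ½mr² = 1.012 kg·m². The pivot is at distance d = 0.538 m from the centre of mass.
By the parallel-axis theorem, I = I_cm + md² = 1.012 + 2.023 = 3.035 kg·m².
T = 2π√(I/(mgd)) = 2π√(3.035/(6.99 × 9.80 × 0.538)) = 1.80 s.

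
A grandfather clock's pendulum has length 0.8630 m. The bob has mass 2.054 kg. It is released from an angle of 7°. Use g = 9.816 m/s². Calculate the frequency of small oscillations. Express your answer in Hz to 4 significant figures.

0.5368 Hz

T = 2π√(L/g) = 2π√(0.8630/9.816) = 1.8630 s, so f = 1/T = 0.5368 Hz.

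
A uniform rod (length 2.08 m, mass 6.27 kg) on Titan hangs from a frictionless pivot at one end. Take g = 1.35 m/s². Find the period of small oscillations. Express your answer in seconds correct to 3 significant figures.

For a physical pendulum T = 2π√(I/(mgd)), with d = 1.040 m from pivot to centre of mass.
I_cm = mL²/12 = 6.27 × 2.08²/12 = 2.261 kg·m²; I = I_cm + md² = 2.261 + 6.27 × 1.040² = 9.042 kg·m².
T = 2π√(9.042/(6.27 × 1.35 × 1.040)) = 6.37 s.

6.37 s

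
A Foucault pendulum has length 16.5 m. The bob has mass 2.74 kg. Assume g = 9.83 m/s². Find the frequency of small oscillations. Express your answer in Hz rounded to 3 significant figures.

T = 2π√(L/g) = 2π√(16.5/9.83) = 8.140 s, so f = 1/T = 0.123 Hz.

0.123 Hz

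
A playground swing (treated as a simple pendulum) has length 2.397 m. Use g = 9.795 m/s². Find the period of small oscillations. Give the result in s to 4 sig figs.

3.108 s

T = 2π√(L/g) = 2π√(2.397/9.795) = 2π × 0.49469 = 3.108 s.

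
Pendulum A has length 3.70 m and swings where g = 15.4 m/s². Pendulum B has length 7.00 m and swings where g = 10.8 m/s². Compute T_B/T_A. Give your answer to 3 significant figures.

1.64

T = 2π√(L/g), so T_B/T_A = √((L_B/g_B)/(L_A/g_A)) = √((7.00/10.8)/(3.70/15.4)) = 1.64.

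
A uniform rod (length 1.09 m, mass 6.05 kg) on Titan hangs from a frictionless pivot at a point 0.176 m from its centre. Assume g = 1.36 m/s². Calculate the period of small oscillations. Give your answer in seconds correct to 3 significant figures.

4.63 s

For a physical pendulum T = 2π√(I/(mgd)), with d = 0.1760 m from pivot to centre of mass.
I_cm = mL²/12 = 6.05 × 1.09²/12 = 0.5990 kg·m²; I = I_cm + md² = 0.5990 + 6.05 × 0.1760² = 0.7864 kg·m².
T = 2π√(0.7864/(6.05 × 1.36 × 0.1760)) = 4.63 s.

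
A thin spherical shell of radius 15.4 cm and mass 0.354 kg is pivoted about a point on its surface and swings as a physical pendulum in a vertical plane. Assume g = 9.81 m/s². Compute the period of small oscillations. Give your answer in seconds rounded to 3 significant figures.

1.02 s

I_cm = (2/3)mr² = 0.005597 kg·m². The pivot is at distance d = 0.154 m from the centre of mass.
By the parallel-axis theorem, I = I_cm + md² = 0.005597 + 0.008395 = 0.01399 kg·m².
T = 2π√(I/(mgd)) = 2π√(0.01399/(0.354 × 9.81 × 0.154)) = 1.02 s.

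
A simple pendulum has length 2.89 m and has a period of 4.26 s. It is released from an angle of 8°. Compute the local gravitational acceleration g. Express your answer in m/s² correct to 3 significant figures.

From T = 2π√(L/g), g = 4π²L/T² = 4π² × 2.89/4.260² = 6.29 m/s².

6.29 m/s²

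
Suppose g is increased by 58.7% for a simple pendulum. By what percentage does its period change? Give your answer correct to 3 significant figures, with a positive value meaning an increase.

-20.6%

T ∝ 1/√g, so T'/T = 1/√(1.587) = 0.7938.
Percentage change in T = (0.7938 − 1) × 100% = -20.6%.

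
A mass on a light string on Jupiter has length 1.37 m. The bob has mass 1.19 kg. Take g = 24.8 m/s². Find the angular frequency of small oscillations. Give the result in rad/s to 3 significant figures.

ω = √(g/L) = √(24.8/1.37) = 4.25 rad/s.

4.25 rad/s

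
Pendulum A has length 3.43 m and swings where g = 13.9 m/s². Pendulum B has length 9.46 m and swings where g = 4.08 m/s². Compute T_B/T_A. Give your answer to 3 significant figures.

3.07

T = 2π√(L/g), so T_B/T_A = √((L_B/g_B)/(L_A/g_A)) = √((9.46/4.08)/(3.43/13.9)) = 3.07.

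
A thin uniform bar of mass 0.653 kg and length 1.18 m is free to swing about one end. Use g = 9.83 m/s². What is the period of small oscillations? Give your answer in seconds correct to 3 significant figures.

For a physical pendulum T = 2π√(I/(mgd)), with d = 0.5900 m from pivot to centre of mass.
I_cm = mL²/12 = 0.653 × 1.18²/12 = 0.07577 kg·m²; I = I_cm + md² = 0.07577 + 0.653 × 0.5900² = 0.3031 kg·m².
T = 2π√(0.3031/(0.653 × 9.83 × 0.5900)) = 1.78 s.

1.78 s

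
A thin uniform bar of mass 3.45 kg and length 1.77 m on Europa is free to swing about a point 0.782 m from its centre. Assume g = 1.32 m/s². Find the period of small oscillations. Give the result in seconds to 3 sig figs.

5.78 s

For a physical pendulum T = 2π√(I/(mgd)), with d = 0.7820 m from pivot to centre of mass.
I_cm = mL²/12 = 3.45 × 1.77²/12 = 0.9007 kg·m²; I = I_cm + md² = 0.9007 + 3.45 × 0.7820² = 3.010 kg·m².
T = 2π√(3.010/(3.45 × 1.32 × 0.7820)) = 5.78 s.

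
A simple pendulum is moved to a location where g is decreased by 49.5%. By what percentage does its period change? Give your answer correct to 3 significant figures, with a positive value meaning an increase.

40.7%

T ∝ 1/√g, so T'/T = 1/√(0.5050) = 1.407.
Percentage change in T = (1.407 − 1) × 100% = 40.7%.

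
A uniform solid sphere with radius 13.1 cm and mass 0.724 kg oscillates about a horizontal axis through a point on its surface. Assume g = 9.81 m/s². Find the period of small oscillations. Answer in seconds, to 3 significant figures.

0.859 s

I_cm = (2/5)mr² = 0.004970 kg·m². The pivot is at distance d = 0.131 m from the centre of mass.
By the parallel-axis theorem, I = I_cm + md² = 0.004970 + 0.01242 = 0.01739 kg·m².
T = 2π√(I/(mgd)) = 2π√(0.01739/(0.724 × 9.81 × 0.131)) = 0.859 s.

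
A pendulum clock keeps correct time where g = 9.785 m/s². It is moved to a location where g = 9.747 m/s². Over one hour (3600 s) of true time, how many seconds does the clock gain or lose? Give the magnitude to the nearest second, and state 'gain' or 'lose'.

The clock's period scales as T ∝ 1/√g, so T'/T = √(9.785/9.747) = 1.00195.
In 3600 s of true time the clock registers 3600/1.00195 = 3593.0 s, so it loses 7 s.

lose 7 s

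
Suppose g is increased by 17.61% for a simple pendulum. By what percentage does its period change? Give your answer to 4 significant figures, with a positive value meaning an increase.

-7.790%

T ∝ 1/√g, so T'/T = 1/√(1.1761) = 0.92210.
Percentage change in T = (0.92210 − 1) × 100% = -7.790%.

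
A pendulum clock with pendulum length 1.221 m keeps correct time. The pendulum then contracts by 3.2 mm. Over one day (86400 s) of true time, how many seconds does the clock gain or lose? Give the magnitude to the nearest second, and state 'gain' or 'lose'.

gain 113 s

T ∝ √L, so T'/T = √(1.21780/1.221) = 0.998689.
In 86400 s of true time the clock registers 86400/0.998689 = 86513.4 s, so it gains 113 s.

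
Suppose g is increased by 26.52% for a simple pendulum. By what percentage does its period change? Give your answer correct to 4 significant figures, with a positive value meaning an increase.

T ∝ 1/√g, so T'/T = 1/√(1.2652) = 0.88904.
Percentage change in T = (0.88904 − 1) × 100% = -11.10%.

-11.10%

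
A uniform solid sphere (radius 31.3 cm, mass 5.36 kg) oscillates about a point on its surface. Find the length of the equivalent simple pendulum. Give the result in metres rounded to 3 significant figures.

0.438 m

The equivalent simple-pendulum length is L_eq = I/(md), where I is about the pivot and d = 0.3130 m.
I_cm = (2/5)mR² = 0.2100 kg·m², so I = I_cm + md² = 0.2100 + 0.5251 = 0.7352 kg·m².
L_eq = 0.7352/(5.36 × 0.3130) = 0.438 m.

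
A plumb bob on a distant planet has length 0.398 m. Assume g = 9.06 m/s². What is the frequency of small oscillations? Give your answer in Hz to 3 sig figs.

0.759 Hz

T = 2π√(L/g) = 2π√(0.398/9.06) = 1.317 s, so f = 1/T = 0.759 Hz.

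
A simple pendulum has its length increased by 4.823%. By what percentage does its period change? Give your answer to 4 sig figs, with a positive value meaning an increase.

2.383%

T ∝ √L, so T'/T = √(1.0482) = 1.0238.
Percentage change in T = (1.0238 − 1) × 100% = 2.383%.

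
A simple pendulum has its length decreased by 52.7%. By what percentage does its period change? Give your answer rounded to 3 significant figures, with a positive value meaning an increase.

-31.2%

T ∝ √L, so T'/T = √(0.4730) = 0.6877.
Percentage change in T = (0.6877 − 1) × 100% = -31.2%.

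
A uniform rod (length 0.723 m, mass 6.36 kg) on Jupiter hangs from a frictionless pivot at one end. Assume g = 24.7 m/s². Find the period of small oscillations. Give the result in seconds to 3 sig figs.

For a physical pendulum T = 2π√(I/(mgd)), with d = 0.3615 m from pivot to centre of mass.
I_cm = mL²/12 = 6.36 × 0.723²/12 = 0.2770 kg·m²; I = I_cm + md² = 0.2770 + 6.36 × 0.3615² = 1.108 kg·m².
T = 2π√(1.108/(6.36 × 24.7 × 0.3615)) = 0.878 s.

0.878 s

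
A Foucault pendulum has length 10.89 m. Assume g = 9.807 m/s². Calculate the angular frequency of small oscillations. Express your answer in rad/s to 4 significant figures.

0.9490 rad/s

ω = √(g/L) = √(9.807/10.89) = 0.9490 rad/s.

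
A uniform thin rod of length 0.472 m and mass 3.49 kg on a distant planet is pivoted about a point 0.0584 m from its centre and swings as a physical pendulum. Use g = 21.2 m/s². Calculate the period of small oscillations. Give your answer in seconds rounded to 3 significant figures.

For a physical pendulum T = 2π√(I/(mgd)), with d = 0.05840 m from pivot to centre of mass.
I_cm = mL²/12 = 3.49 × 0.472²/12 = 0.06479 kg·m²; I = I_cm + md² = 0.06479 + 3.49 × 0.05840² = 0.07670 kg·m².
T = 2π√(0.07670/(3.49 × 21.2 × 0.05840)) = 0.837 s.

0.837 s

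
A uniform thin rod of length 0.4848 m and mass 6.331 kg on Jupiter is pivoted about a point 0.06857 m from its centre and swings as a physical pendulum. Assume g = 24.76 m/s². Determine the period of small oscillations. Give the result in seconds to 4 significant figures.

For a physical pendulum T = 2π√(I/(mgd)), with d = 0.068570 m from pivot to centre of mass.
I_cm = mL²/12 = 6.331 × 0.4848²/12 = 0.12400 kg·m²; I = I_cm + md² = 0.12400 + 6.331 × 0.068570² = 0.15377 kg·m².
T = 2π√(0.15377/(6.331 × 24.76 × 0.068570)) = 0.7515 s.

0.7515 s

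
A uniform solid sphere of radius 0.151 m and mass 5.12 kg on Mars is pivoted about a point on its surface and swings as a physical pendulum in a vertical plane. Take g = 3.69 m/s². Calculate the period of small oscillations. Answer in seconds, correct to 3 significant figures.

I_cm = (2/5)mr² = 0.04670 kg·m². The pivot is at distance d = 0.151 m from the centre of mass.
By the parallel-axis theorem, I = I_cm + md² = 0.04670 + 0.1167 = 0.1634 kg·m².
T = 2π√(I/(mgd)) = 2π√(0.1634/(5.12 × 3.69 × 0.151)) = 1.50 s.

1.50 s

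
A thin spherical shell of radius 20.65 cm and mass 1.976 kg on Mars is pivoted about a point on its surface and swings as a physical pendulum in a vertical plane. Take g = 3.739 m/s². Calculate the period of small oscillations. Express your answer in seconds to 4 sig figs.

1.906 s

I_cm = (2/3)mr² = 0.056174 kg·m². The pivot is at distance d = 0.2065 m from the centre of mass.
By the parallel-axis theorem, I = I_cm + md² = 0.056174 + 0.084261 = 0.14044 kg·m².
T = 2π√(I/(mgd)) = 2π√(0.14044/(1.976 × 3.739 × 0.2065)) = 1.906 s.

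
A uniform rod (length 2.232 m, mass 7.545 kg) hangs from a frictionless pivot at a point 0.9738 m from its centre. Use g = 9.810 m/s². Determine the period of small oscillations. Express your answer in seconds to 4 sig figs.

2.374 s

For a physical pendulum T = 2π√(I/(mgd)), with d = 0.97380 m from pivot to centre of mass.
I_cm = mL²/12 = 7.545 × 2.232²/12 = 3.1323 kg·m²; I = I_cm + md² = 3.1323 + 7.545 × 0.97380² = 10.287 kg·m².
T = 2π√(10.287/(7.545 × 9.810 × 0.97380)) = 2.374 s.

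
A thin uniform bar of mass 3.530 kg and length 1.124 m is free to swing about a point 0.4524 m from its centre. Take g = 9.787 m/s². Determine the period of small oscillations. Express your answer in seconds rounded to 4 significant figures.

For a physical pendulum T = 2π√(I/(mgd)), with d = 0.45240 m from pivot to centre of mass.
I_cm = mL²/12 = 3.530 × 1.124²/12 = 0.37164 kg·m²; I = I_cm + md² = 0.37164 + 3.530 × 0.45240² = 1.0941 kg·m².
T = 2π√(1.0941/(3.530 × 9.787 × 0.45240)) = 1.662 s.

1.662 s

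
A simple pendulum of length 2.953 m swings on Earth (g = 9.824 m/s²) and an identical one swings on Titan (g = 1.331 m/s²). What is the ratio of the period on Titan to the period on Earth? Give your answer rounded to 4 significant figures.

2.717

T ∝ 1/√g, so T₂/T₁ = √(g₁/g₂) = √(9.824/1.331) = 2.717.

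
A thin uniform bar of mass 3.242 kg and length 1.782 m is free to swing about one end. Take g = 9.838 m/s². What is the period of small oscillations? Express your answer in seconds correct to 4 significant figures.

2.183 s

For a physical pendulum T = 2π√(I/(mgd)), with d = 0.89100 m from pivot to centre of mass.
I_cm = mL²/12 = 3.242 × 1.782²/12 = 0.85792 kg·m²; I = I_cm + md² = 0.85792 + 3.242 × 0.89100² = 3.4317 kg·m².
T = 2π√(3.4317/(3.242 × 9.838 × 0.89100)) = 2.183 s.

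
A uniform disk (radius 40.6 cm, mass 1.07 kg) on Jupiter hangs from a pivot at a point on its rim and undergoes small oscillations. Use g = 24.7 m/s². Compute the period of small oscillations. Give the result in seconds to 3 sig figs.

0.987 s

I_cm = ½mr² = 0.08819 kg·m². The pivot is at distance d = 0.406 m from the centre of mass.
By the parallel-axis theorem, I = I_cm + md² = 0.08819 + 0.1764 = 0.2646 kg·m².
T = 2π√(I/(mgd)) = 2π√(0.2646/(1.07 × 24.7 × 0.406)) = 0.987 s.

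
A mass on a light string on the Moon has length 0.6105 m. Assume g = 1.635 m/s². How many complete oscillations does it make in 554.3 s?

144

T = 2π√(L/g) = 2π√(0.6105/1.635) = 3.8394 s.
Number of complete oscillations = ⌊554.3/3.8394⌋ = ⌊144.37⌋ = 144.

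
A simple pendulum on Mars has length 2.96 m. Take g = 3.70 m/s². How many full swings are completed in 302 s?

T = 2π√(L/g) = 2π√(2.96/3.70) = 5.620 s.
Number of complete oscillations = ⌊302/5.620⌋ = ⌊53.74⌋ = 53.

53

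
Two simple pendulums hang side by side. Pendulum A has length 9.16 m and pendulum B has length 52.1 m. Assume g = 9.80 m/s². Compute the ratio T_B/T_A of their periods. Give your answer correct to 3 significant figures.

2.38

T ∝ √L, so T_B/T_A = √(L_B/L_A) = √(52.1/9.16) = 2.38.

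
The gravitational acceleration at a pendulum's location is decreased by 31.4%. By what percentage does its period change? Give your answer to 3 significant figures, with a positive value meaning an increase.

20.7%

T ∝ 1/√g, so T'/T = 1/√(0.6860) = 1.207.
Percentage change in T = (1.207 − 1) × 100% = 20.7%.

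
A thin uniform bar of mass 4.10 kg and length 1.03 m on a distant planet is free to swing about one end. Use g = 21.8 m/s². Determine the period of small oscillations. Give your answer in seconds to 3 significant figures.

1.12 s

For a physical pendulum T = 2π√(I/(mgd)), with d = 0.5150 m from pivot to centre of mass.
I_cm = mL²/12 = 4.10 × 1.03²/12 = 0.3625 kg·m²; I = I_cm + md² = 0.3625 + 4.10 × 0.5150² = 1.450 kg·m².
T = 2π√(1.450/(4.10 × 21.8 × 0.5150)) = 1.12 s.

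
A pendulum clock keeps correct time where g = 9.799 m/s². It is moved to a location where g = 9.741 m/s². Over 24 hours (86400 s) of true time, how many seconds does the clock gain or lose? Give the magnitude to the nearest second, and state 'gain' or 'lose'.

The clock's period scales as T ∝ 1/√g, so T'/T = √(9.799/9.741) = 1.00297.
In 86400 s of true time the clock registers 86400/1.00297 = 86143.9 s, so it loses 256 s.

lose 256 s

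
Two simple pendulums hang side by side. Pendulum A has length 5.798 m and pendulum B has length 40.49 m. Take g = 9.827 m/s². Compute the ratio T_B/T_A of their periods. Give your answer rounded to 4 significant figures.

T ∝ √L, so T_B/T_A = √(L_B/L_A) = √(40.49/5.798) = 2.643.

2.643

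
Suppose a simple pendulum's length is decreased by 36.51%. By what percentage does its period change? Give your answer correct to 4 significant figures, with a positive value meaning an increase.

T ∝ √L, so T'/T = √(0.63490) = 0.79681.
Percentage change in T = (0.79681 − 1) × 100% = -20.32%.

-20.32%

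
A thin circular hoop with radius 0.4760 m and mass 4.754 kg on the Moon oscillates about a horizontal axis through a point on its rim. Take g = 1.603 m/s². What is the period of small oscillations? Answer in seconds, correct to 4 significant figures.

I_cm = mr² = 1.0771 kg·m². The pivot is at distance d = 0.4760 m from the centre of mass.
By the parallel-axis theorem, I = I_cm + md² = 1.0771 + 1.0771 = 2.1543 kg·m².
T = 2π√(I/(mgd)) = 2π√(2.1543/(4.754 × 1.603 × 0.4760)) = 4.842 s.

4.842 s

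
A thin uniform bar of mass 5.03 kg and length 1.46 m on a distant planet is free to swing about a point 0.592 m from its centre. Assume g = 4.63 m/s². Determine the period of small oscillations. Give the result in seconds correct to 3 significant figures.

2.76 s

For a physical pendulum T = 2π√(I/(mgd)), with d = 0.5920 m from pivot to centre of mass.
I_cm = mL²/12 = 5.03 × 1.46²/12 = 0.8935 kg·m²; I = I_cm + md² = 0.8935 + 5.03 × 0.5920² = 2.656 kg·m².
T = 2π√(2.656/(5.03 × 4.63 × 0.5920)) = 2.76 s.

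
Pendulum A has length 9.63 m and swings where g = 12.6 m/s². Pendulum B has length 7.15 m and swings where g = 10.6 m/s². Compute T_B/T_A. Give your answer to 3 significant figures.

T = 2π√(L/g), so T_B/T_A = √((L_B/g_B)/(L_A/g_A)) = √((7.15/10.6)/(9.63/12.6)) = 0.939.

0.939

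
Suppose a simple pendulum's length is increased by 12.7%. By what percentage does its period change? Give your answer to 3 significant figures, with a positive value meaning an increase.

T ∝ √L, so T'/T = √(1.127) = 1.062.
Percentage change in T = (1.062 − 1) × 100% = 6.16%.

6.16%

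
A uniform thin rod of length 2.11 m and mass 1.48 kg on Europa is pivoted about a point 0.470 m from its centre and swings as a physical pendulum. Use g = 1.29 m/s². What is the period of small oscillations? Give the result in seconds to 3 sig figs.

6.21 s

For a physical pendulum T = 2π√(I/(mgd)), with d = 0.4700 m from pivot to centre of mass.
I_cm = mL²/12 = 1.48 × 2.11²/12 = 0.5491 kg·m²; I = I_cm + md² = 0.5491 + 1.48 × 0.4700² = 0.8760 kg·m².
T = 2π√(0.8760/(1.48 × 1.29 × 0.4700)) = 6.21 s.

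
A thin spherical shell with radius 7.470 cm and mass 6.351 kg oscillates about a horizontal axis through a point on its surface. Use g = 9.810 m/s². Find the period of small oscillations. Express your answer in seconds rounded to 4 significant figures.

0.7078 s

I_cm = (2/3)mr² = 0.023626 kg·m². The pivot is at distance d = 0.07470 m from the centre of mass.
By the parallel-axis theorem, I = I_cm + md² = 0.023626 + 0.035439 = 0.059065 kg·m².
T = 2π√(I/(mgd)) = 2π√(0.059065/(6.351 × 9.810 × 0.07470)) = 0.7078 s.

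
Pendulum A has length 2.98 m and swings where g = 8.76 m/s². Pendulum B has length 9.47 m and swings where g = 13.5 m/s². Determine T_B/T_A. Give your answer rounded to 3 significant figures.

T = 2π√(L/g), so T_B/T_A = √((L_B/g_B)/(L_A/g_A)) = √((9.47/13.5)/(2.98/8.76)) = 1.44.

1.44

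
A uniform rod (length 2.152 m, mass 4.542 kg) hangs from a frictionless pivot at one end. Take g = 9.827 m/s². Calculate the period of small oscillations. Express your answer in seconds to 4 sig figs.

For a physical pendulum T = 2π√(I/(mgd)), with d = 1.0760 m from pivot to centre of mass.
I_cm = mL²/12 = 4.542 × 2.152²/12 = 1.7529 kg·m²; I = I_cm + md² = 1.7529 + 4.542 × 1.0760² = 7.0115 kg·m².
T = 2π√(7.0115/(4.542 × 9.827 × 1.0760)) = 2.401 s.

2.401 s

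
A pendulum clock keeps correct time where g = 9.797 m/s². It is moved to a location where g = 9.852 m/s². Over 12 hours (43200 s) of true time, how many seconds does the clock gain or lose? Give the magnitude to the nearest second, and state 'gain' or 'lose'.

gain 121 s

The clock's period scales as T ∝ 1/√g, so T'/T = √(9.797/9.852) = 0.997205.
In 43200 s of true time the clock registers 43200/0.997205 = 43321.1 s, so it gains 121 s.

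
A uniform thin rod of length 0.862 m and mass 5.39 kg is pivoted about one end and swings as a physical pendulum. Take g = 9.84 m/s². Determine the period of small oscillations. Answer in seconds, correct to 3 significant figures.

1.52 s

For a physical pendulum T = 2π√(I/(mgd)), with d = 0.4310 m from pivot to centre of mass.
I_cm = mL²/12 = 5.39 × 0.862²/12 = 0.3338 kg·m²; I = I_cm + md² = 0.3338 + 5.39 × 0.4310² = 1.335 kg·m².
T = 2π√(1.335/(5.39 × 9.84 × 0.4310)) = 1.52 s.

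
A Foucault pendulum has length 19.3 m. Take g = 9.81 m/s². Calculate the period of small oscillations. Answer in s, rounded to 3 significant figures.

T = 2π√(L/g) = 2π√(19.3/9.81) = 2π × 1.403 = 8.81 s.

8.81 s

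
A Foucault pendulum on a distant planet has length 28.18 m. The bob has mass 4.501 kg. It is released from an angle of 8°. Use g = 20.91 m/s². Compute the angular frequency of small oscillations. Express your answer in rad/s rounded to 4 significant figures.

0.8614 rad/s

ω = √(g/L) = √(20.91/28.18) = 0.8614 rad/s.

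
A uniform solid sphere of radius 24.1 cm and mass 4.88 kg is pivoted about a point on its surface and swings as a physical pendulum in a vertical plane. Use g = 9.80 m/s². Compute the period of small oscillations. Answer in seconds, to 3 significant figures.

1.17 s

I_cm = (2/5)mr² = 0.1134 kg·m². The pivot is at distance d = 0.241 m from the centre of mass.
By the parallel-axis theorem, I = I_cm + md² = 0.1134 + 0.2834 = 0.3968 kg·m².
T = 2π√(I/(mgd)) = 2π√(0.3968/(4.88 × 9.80 × 0.241)) = 1.17 s.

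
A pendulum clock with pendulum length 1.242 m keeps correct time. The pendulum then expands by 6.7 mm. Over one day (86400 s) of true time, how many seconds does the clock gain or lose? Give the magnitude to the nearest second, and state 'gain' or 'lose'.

lose 232 s

T ∝ √L, so T'/T = √(1.24870/1.242) = 1.00269.
In 86400 s of true time the clock registers 86400/1.00269 = 86167.9 s, so it loses 232 s.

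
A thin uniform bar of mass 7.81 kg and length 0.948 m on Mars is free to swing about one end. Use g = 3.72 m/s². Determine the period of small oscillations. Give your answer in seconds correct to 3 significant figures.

2.59 s

For a physical pendulum T = 2π√(I/(mgd)), with d = 0.4740 m from pivot to centre of mass.
I_cm = mL²/12 = 7.81 × 0.948²/12 = 0.5849 kg·m²; I = I_cm + md² = 0.5849 + 7.81 × 0.4740² = 2.340 kg·m².
T = 2π√(2.340/(7.81 × 3.72 × 0.4740)) = 2.59 s.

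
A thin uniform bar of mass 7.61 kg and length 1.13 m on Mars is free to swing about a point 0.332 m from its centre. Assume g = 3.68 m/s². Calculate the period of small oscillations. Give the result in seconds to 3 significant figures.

For a physical pendulum T = 2π√(I/(mgd)), with d = 0.3320 m from pivot to centre of mass.
I_cm = mL²/12 = 7.61 × 1.13²/12 = 0.8098 kg·m²; I = I_cm + md² = 0.8098 + 7.61 × 0.3320² = 1.649 kg·m².
T = 2π√(1.649/(7.61 × 3.68 × 0.3320)) = 2.65 s.

2.65 s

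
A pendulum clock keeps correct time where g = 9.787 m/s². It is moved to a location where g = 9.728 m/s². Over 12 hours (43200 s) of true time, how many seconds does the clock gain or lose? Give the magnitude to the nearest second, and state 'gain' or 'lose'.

The clock's period scales as T ∝ 1/√g, so T'/T = √(9.787/9.728) = 1.00303.
In 43200 s of true time the clock registers 43200/1.00303 = 43069.6 s, so it loses 130 s.

lose 130 s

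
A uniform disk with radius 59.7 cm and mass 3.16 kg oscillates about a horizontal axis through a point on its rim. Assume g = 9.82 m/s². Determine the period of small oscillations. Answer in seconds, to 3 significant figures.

1.90 s

I_cm = ½mr² = 0.5631 kg·m². The pivot is at distance d = 0.597 m from the centre of mass.
By the parallel-axis theorem, I = I_cm + md² = 0.5631 + 1.126 = 1.689 kg·m².
T = 2π√(I/(mgd)) = 2π√(1.689/(3.16 × 9.82 × 0.597)) = 1.90 s.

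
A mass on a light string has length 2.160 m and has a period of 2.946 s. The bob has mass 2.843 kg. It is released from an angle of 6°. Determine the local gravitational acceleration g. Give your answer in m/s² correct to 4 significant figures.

From T = 2π√(L/g), g = 4π²L/T² = 4π² × 2.160/2.9460² = 9.825 m/s².

9.825 m/s²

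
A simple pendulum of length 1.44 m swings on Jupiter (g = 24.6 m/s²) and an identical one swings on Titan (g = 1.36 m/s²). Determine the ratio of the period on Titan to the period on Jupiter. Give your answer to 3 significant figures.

4.25

T ∝ 1/√g, so T₂/T₁ = √(g₁/g₂) = √(24.6/1.36) = 4.25.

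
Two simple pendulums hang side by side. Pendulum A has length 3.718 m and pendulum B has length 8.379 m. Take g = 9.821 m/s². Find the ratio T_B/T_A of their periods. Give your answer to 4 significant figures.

T ∝ √L, so T_B/T_A = √(L_B/L_A) = √(8.379/3.718) = 1.501.

1.501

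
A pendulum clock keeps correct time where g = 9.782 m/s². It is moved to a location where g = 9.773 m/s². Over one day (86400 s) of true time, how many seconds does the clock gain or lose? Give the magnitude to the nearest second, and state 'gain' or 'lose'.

The clock's period scales as T ∝ 1/√g, so T'/T = √(9.782/9.773) = 1.00046.
In 86400 s of true time the clock registers 86400/1.00046 = 86360.2 s, so it loses 40 s.

lose 40 s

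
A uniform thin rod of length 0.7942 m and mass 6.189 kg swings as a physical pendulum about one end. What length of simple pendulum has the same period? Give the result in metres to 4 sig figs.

0.5295 m

The equivalent simple-pendulum length is L_eq = I/(md), where I is about the pivot and d = 0.39710 m.
I_cm = (1/12)mL² = 0.32531 kg·m², so I = I_cm + md² = 0.32531 + 0.97593 = 1.3012 kg·m².
L_eq = 1.3012/(6.189 × 0.39710) = 0.5295 m.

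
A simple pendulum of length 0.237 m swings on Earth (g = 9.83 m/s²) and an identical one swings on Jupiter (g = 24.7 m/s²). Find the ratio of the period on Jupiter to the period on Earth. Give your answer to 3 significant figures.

0.631

T ∝ 1/√g, so T₂/T₁ = √(g₁/g₂) = √(9.83/24.7) = 0.631.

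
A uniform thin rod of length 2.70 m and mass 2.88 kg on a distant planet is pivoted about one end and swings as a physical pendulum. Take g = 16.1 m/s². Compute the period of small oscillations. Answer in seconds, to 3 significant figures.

2.10 s

For a physical pendulum T = 2π√(I/(mgd)), with d = 1.350 m from pivot to centre of mass.
I_cm = mL²/12 = 2.88 × 2.70²/12 = 1.750 kg·m²; I = I_cm + md² = 1.750 + 2.88 × 1.350² = 6.998 kg·m².
T = 2π√(6.998/(2.88 × 16.1 × 1.350)) = 2.10 s.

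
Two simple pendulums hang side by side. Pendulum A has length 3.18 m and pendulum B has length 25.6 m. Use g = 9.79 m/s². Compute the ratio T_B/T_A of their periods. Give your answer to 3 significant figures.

2.84

T ∝ √L, so T_B/T_A = √(L_B/L_A) = √(25.6/3.18) = 2.84.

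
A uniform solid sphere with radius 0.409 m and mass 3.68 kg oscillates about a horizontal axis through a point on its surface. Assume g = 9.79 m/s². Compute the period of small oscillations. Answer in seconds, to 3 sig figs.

1.52 s

I_cm = (2/5)mr² = 0.2462 kg·m². The pivot is at distance d = 0.409 m from the centre of mass.
By the parallel-axis theorem, I = I_cm + md² = 0.2462 + 0.6156 = 0.8618 kg·m².
T = 2π√(I/(mgd)) = 2π√(0.8618/(3.68 × 9.79 × 0.409)) = 1.52 s.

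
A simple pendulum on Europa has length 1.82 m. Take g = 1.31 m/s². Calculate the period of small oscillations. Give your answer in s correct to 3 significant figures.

7.41 s

T = 2π√(L/g) = 2π√(1.82/1.31) = 2π × 1.179 = 7.41 s.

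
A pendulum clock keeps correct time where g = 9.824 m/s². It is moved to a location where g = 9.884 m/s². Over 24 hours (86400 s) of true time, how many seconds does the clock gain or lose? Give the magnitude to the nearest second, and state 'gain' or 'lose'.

The clock's period scales as T ∝ 1/√g, so T'/T = √(9.824/9.884) = 0.996960.
In 86400 s of true time the clock registers 86400/0.996960 = 86663.4 s, so it gains 263 s.

gain 263 s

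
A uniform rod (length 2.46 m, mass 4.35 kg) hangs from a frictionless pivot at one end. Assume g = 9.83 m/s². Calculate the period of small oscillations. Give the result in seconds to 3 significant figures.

2.57 s

For a physical pendulum T = 2π√(I/(mgd)), with d = 1.230 m from pivot to centre of mass.
I_cm = mL²/12 = 4.35 × 2.46²/12 = 2.194 kg·m²; I = I_cm + md² = 2.194 + 4.35 × 1.230² = 8.775 kg·m².
T = 2π√(8.775/(4.35 × 9.83 × 1.230)) = 2.57 s.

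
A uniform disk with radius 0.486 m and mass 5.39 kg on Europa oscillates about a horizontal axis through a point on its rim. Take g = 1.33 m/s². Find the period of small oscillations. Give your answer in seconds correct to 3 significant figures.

4.65 s

I_cm = ½mr² = 0.6365 kg·m². The pivot is at distance d = 0.486 m from the centre of mass.
By the parallel-axis theorem, I = I_cm + md² = 0.6365 + 1.273 = 1.910 kg·m².
T = 2π√(I/(mgd)) = 2π√(1.910/(5.39 × 1.33 × 0.486)) = 4.65 s.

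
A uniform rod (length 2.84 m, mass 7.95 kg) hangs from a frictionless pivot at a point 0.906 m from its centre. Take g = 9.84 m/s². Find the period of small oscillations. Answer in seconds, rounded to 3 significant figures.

2.57 s

For a physical pendulum T = 2π√(I/(mgd)), with d = 0.9060 m from pivot to centre of mass.
I_cm = mL²/12 = 7.95 × 2.84²/12 = 5.343 kg·m²; I = I_cm + md² = 5.343 + 7.95 × 0.9060² = 11.87 kg·m².
T = 2π√(11.87/(7.95 × 9.84 × 0.9060)) = 2.57 s.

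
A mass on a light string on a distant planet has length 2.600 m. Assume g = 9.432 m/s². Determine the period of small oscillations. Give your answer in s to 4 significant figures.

3.299 s

T = 2π√(L/g) = 2π√(2.600/9.432) = 2π × 0.52503 = 3.299 s.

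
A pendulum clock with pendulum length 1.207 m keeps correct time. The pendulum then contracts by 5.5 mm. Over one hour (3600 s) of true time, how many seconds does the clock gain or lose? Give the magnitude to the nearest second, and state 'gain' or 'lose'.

T ∝ √L, so T'/T = √(1.20150/1.207) = 0.997719.
In 3600 s of true time the clock registers 3600/0.997719 = 3608.2 s, so it gains 8 s.

gain 8 s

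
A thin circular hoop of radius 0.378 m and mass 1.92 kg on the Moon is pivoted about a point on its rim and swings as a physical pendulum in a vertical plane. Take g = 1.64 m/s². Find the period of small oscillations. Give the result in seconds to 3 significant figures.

I_cm = mr² = 0.2743 kg·m². The pivot is at distance d = 0.378 m from the centre of mass.
By the parallel-axis theorem, I = I_cm + md² = 0.2743 + 0.2743 = 0.5487 kg·m².
T = 2π√(I/(mgd)) = 2π√(0.5487/(1.92 × 1.64 × 0.378)) = 4.27 s.

4.27 s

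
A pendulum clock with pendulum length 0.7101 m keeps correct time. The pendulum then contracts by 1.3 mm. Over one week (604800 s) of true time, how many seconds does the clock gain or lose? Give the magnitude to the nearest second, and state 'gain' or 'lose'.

gain 554 s

T ∝ √L, so T'/T = √(0.70880/0.7101) = 0.999084.
In 604800 s of true time the clock registers 604800/0.999084 = 605354.4 s, so it gains 554 s.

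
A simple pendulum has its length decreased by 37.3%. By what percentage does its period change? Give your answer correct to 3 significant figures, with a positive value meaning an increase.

T ∝ √L, so T'/T = √(0.6270) = 0.7918.
Percentage change in T = (0.7918 − 1) × 100% = -20.8%.

-20.8%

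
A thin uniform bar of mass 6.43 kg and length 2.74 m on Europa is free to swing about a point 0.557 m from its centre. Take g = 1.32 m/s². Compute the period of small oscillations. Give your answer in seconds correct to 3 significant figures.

For a physical pendulum T = 2π√(I/(mgd)), with d = 0.5570 m from pivot to centre of mass.
I_cm = mL²/12 = 6.43 × 2.74²/12 = 4.023 kg·m²; I = I_cm + md² = 4.023 + 6.43 × 0.5570² = 6.018 kg·m².
T = 2π√(6.018/(6.43 × 1.32 × 0.5570)) = 7.09 s.

7.09 s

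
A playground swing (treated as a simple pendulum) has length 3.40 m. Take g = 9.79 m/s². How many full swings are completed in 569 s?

T = 2π√(L/g) = 2π√(3.40/9.79) = 3.703 s.
Number of complete oscillations = ⌊569/3.703⌋ = ⌊153.7⌋ = 153.

153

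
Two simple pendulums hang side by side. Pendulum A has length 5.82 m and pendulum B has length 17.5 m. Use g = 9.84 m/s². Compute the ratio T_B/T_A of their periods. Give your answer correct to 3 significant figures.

T ∝ √L, so T_B/T_A = √(L_B/L_A) = √(17.5/5.82) = 1.73.

1.73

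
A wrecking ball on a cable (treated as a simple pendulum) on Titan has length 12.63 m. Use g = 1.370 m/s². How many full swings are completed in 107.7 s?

5

T = 2π√(L/g) = 2π√(12.63/1.370) = 19.077 s.
Number of complete oscillations = ⌊107.7/19.077⌋ = ⌊5.6454⌋ = 5.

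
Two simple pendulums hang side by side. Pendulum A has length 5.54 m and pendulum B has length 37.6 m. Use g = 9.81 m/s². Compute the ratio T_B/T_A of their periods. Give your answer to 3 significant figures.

2.61

T ∝ √L, so T_B/T_A = √(L_B/L_A) = √(37.6/5.54) = 2.61.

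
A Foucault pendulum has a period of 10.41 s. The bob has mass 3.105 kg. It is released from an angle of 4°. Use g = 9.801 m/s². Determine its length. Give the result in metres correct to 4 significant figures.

From T = 2π√(L/g), L = gT²/(4π²) = 9.801 × 10.410²/(4π²) = 26.90 m.

26.90 m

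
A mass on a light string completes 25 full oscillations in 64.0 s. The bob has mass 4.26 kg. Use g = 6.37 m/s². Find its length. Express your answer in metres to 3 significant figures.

T = 64.0/25 = 2.560 s.
From T = 2π√(L/g), L = gT²/(4π²) = 6.37 × 2.560²/(4π²) = 1.06 m.

1.06 m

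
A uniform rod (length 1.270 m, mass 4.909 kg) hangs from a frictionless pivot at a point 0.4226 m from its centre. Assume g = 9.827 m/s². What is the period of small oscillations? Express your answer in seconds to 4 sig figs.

For a physical pendulum T = 2π√(I/(mgd)), with d = 0.42260 m from pivot to centre of mass.
I_cm = mL²/12 = 4.909 × 1.270²/12 = 0.65981 kg·m²; I = I_cm + md² = 0.65981 + 4.909 × 0.42260² = 1.5365 kg·m².
T = 2π√(1.5365/(4.909 × 9.827 × 0.42260)) = 1.725 s.

1.725 s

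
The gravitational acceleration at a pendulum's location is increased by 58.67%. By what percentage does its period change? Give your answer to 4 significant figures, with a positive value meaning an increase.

T ∝ 1/√g, so T'/T = 1/√(1.5867) = 0.79388.
Percentage change in T = (0.79388 − 1) × 100% = -20.61%.

-20.61%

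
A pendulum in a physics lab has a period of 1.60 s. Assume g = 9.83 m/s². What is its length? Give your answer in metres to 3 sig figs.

From T = 2π√(L/g), L = gT²/(4π²) = 9.83 × 1.600²/(4π²) = 0.637 m.

0.637 m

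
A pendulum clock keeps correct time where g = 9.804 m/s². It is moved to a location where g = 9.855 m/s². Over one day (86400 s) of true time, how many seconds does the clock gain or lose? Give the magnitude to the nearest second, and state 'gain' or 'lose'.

The clock's period scales as T ∝ 1/√g, so T'/T = √(9.804/9.855) = 0.997409.
In 86400 s of true time the clock registers 86400/0.997409 = 86624.4 s, so it gains 224 s.

gain 224 s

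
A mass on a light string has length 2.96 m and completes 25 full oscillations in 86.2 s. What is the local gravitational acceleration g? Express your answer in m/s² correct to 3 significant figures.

T = 86.2/25 = 3.448 s.
From T = 2π√(L/g), g = 4π²L/T² = 4π² × 2.96/3.448² = 9.83 m/s².

9.83 m/s²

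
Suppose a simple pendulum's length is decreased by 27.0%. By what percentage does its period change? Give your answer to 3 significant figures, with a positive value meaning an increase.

-14.6%

T ∝ √L, so T'/T = √(0.7300) = 0.8544.
Percentage change in T = (0.8544 − 1) × 100% = -14.6%.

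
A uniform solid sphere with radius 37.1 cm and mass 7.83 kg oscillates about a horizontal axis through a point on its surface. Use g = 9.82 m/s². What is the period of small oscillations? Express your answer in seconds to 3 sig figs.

1.45 s

I_cm = (2/5)mr² = 0.4311 kg·m². The pivot is at distance d = 0.371 m from the centre of mass.
By the parallel-axis theorem, I = I_cm + md² = 0.4311 + 1.078 = 1.509 kg·m².
T = 2π√(I/(mgd)) = 2π√(1.509/(7.83 × 9.82 × 0.371)) = 1.45 s.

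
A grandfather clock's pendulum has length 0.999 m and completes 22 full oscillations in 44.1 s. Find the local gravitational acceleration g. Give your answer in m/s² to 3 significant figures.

9.82 m/s²

T = 44.1/22 = 2.005 s.
From T = 2π√(L/g), g = 4π²L/T² = 4π² × 0.999/2.005² = 9.82 m/s².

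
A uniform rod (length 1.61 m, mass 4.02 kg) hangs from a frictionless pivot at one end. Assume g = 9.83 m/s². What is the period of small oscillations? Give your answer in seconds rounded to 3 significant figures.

2.08 s

For a physical pendulum T = 2π√(I/(mgd)), with d = 0.8050 m from pivot to centre of mass.
I_cm = mL²/12 = 4.02 × 1.61²/12 = 0.8684 kg·m²; I = I_cm + md² = 0.8684 + 4.02 × 0.8050² = 3.473 kg·m².
T = 2π√(3.473/(4.02 × 9.83 × 0.8050)) = 2.08 s.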